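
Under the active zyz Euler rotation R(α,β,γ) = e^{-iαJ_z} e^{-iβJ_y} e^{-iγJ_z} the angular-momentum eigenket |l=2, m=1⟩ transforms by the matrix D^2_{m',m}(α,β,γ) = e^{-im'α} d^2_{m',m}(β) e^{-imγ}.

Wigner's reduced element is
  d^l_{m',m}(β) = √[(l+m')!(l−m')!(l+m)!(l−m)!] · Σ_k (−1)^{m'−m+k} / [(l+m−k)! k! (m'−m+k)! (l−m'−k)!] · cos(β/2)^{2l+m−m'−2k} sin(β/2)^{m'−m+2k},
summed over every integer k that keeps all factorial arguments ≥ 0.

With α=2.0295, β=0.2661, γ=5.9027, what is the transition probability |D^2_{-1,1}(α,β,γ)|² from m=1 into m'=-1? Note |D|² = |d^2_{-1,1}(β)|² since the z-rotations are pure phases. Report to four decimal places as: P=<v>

First d^2_{-1,1}(β=0.2661), then the phase factors e^{-i(-1)α} and e^{-i(1)γ}:
With c≡cos(β/2)=0.991162 and s≡sin(β/2)=0.132658, N=[1·6·6·1]^{1/2}=6.000000
Admissible k: 2..3 (factorial args all ≥0)
  k=2: (−1)^0·6.0000/(2)·0.9912^2·0.1327^2 = +0.051865
  k=3: (−1)^1·6.0000/(6)·0.9912^0·0.1327^4 = -0.000310
d^2_{-1,1}(0.2661) = +0.051865 -0.000310 = +0.051556
|D^2_{-1,1}|² = |d^2_{-1,1}(β)|² = (+0.051556)² = 0.002658 (the z-rotation phases have unit modulus)

P=0.0027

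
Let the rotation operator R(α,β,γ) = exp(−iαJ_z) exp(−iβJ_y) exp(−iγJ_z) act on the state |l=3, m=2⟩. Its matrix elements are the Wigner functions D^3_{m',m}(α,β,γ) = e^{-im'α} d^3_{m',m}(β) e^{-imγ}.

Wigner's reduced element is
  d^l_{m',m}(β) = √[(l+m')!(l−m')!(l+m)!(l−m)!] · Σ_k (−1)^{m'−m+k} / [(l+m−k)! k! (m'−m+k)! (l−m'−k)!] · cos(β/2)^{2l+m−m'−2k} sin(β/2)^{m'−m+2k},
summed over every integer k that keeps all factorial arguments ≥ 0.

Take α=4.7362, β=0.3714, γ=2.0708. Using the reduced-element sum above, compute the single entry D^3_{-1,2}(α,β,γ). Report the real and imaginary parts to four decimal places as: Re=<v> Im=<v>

Re=0.0308 Im=0.0208

Split into d^3_{-1,2}(β=0.3714) × two z-phases.
Half-angle: c=0.982807, s=0.184635. N=√(2·24·120·1)=75.894664
The bounds max(0,m−m')=3 and min(l+m,l−m')=4 give 2 terms
  k=3: (−1)^0·75.8947/(12)·0.9828^3·0.1846^3 = +0.037790
  k=4: (−1)^1·75.8947/(24)·0.9828^1·0.1846^5 = -0.000667
d^3_{-1,2}(0.3714) = +0.037790 -0.000667 = +0.037123
Phases: e^{-i·(-1)·4.7362}=+0.023809-0.999717i, e^{-i·(2)·2.0708}=-0.540296+0.841475i ⇒ D=+0.030752+0.020795i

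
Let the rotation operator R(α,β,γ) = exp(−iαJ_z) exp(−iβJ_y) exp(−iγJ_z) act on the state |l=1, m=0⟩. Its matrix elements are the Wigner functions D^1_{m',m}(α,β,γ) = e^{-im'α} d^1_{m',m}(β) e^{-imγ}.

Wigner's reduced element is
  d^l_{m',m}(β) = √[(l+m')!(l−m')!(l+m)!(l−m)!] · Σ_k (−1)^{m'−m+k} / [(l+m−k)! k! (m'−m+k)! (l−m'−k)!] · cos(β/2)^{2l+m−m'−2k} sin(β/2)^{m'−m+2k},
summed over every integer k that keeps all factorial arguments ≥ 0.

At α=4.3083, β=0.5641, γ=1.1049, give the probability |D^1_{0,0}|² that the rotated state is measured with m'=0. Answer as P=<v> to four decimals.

Split into d^1_{0,0}(β=0.5641) × two z-phases.
With c≡cos(β/2)=0.960487 and s≡sin(β/2)=0.278325, N=[1·1·1·1]^{1/2}=1.000000
k∈{0,1} keeps every argument non-negative
  k=0: (−1)^0·1.0000/(1)·0.9605^2·0.2783^0 = +0.922535
  k=1: (−1)^1·1.0000/(1)·0.9605^0·0.2783^2 = -0.077465
d^1_{0,0}(0.5641) = +0.922535 -0.077465 = +0.845070
|D^1_{0,0}|² = |d^1_{0,0}(β)|² = (+0.845070)² = 0.714144 (the z-rotation phases have unit modulus)

P=0.7141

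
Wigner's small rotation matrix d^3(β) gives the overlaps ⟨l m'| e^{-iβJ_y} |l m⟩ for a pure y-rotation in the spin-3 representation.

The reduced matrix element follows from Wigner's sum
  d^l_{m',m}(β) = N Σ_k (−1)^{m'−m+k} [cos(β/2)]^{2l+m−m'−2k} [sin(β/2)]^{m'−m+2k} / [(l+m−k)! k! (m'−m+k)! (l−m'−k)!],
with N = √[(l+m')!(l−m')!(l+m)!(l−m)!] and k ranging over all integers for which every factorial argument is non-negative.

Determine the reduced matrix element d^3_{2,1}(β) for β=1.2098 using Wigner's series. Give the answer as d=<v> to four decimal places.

d=-0.0298

d^3_{2,1}(β=1.2098) via Wigner's sum:
With c≡cos(β/2)=0.822559 and s≡sin(β/2)=0.568680, N=[120·1·24·2]^{1/2}=75.894664
Admissible k: 0..1 (factorial args all ≥0)
  k=0: (−1)^1·75.8947/(24)·0.8226^5·0.5687^1 = -0.677178
  k=1: (−1)^2·75.8947/(12)·0.8226^3·0.5687^3 = +0.647343
d^3_{2,1}(1.2098) = -0.677178 +0.647343 = -0.029835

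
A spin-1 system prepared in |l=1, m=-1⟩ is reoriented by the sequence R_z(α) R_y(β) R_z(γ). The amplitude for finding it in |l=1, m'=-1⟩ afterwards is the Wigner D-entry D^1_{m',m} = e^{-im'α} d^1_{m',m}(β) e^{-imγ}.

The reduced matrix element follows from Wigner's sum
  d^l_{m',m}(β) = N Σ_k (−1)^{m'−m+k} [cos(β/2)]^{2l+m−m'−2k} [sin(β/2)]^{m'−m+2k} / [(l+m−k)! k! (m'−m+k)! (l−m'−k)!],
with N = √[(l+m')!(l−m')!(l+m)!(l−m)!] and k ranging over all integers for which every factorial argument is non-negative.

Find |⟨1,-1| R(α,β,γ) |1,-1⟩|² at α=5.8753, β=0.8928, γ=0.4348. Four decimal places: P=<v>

Split into d^1_{-1,-1}(β=0.8928) × two z-phases.
With c≡cos(β/2)=0.902007 and s≡sin(β/2)=0.431721, N=[1·2·1·2]^{1/2}=2.000000
The bounds max(0,m−m')=0 and min(l+m,l−m')=0 give 1 term
  k=0: (−1)^0·2.0000/(2)·0.9020^2·0.4317^0 = +0.813617
d^1_{-1,-1}(0.8928) = +0.813617
|D^1_{-1,-1}|² = |d^1_{-1,-1}(β)|² = (+0.813617)² = 0.661972 (the z-rotation phases have unit modulus)

P=0.6620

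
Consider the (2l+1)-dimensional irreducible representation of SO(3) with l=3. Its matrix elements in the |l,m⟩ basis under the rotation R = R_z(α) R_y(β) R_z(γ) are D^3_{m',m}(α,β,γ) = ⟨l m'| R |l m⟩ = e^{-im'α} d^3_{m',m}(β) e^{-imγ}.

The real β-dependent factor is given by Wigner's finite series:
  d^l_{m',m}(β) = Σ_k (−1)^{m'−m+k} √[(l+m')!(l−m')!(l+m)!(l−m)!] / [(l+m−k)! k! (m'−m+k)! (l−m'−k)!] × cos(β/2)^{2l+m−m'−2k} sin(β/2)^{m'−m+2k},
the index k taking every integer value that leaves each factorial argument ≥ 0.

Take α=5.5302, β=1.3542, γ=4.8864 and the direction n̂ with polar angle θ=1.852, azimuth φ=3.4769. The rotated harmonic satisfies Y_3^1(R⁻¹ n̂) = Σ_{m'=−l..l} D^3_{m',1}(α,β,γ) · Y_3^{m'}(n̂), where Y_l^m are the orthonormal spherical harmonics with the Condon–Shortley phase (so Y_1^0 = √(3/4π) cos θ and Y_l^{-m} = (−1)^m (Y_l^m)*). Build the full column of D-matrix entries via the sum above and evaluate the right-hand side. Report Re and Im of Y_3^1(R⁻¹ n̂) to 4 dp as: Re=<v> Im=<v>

Re=-0.0632 Im=-0.0018

Need the full column D^3_{m',1} for m'=−3..3 at α=5.5302, β=1.3542, γ=4.8864.
cos(β/2)=0.779393, sin(β/2)=0.626535
d^3_{-3,1}: single k=4 term ⇒ +0.362528;  D = +0.235930-0.275252i
d^3_{-2,1}: k∈[3..4] ⇒ +0.736438 -0.237949 = +0.498489;  D = +0.495520-0.054320i
d^3_{-1,1}: k∈[2..4] ⇒ +0.869097 -0.748834 +0.060489 = +0.180752;  D = +0.144569+0.108494i
d^3_{0,1}: k∈[1..3] ⇒ +0.624193 -1.210091 +0.260661 = -0.325238;  D = -0.056310-0.320327i
d^3_{1,1}: k∈[0..2] ⇒ +0.224150 -1.158796 +0.561625 = -0.373021;  D = +0.204104-0.312228i
d^3_{2,1}: k∈[0..1] ⇒ -0.569807 +0.736438 = +0.166631;  D = -0.161901+0.039420i
d^3_{3,1}: single k=0 term ⇒ +0.561000;  D = -0.488469-0.275896i
Y_3^{m'}(θ=1.852,φ=3.4769) and Σ D·Y over m':
  (+0.2359-0.2753i)·(-0.1980+0.3125i)  (+0.4955-0.0543i)·(-0.2051+0.1627i)  (+0.1446+0.1085i)·(+0.1803-0.0628i)  (-0.0563-0.3203i)·(+0.2708+0.0000i)  (+0.2041-0.3122i)·(-0.1803-0.0628i)  (-0.1619+0.0394i)·(-0.2051-0.1627i)  (-0.4885-0.2759i)·(+0.1980+0.3125i)
Y_3^1(R⁻¹ n̂) = -0.063187-0.001836i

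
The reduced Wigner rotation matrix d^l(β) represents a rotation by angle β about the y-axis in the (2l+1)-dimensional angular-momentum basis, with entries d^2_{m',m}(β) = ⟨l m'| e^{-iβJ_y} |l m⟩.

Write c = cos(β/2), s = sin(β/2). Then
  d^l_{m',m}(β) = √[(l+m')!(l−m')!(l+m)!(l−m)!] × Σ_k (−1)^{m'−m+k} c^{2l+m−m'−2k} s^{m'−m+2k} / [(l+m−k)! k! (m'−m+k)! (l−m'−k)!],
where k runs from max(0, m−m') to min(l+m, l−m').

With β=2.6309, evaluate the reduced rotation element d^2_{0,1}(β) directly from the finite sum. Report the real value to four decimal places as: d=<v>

d=-0.5223

d^2_{0,1}(β=2.6309) via Wigner's sum:
c=cos(2.6309/2)=0.252581, s=sin(2.6309/2)=0.967576; N=√[2·2·6·1]=4.898979
k: max(0,(1)−(0))=1 … min(2+(1),2−(0))=2
  k=1: (−1)^0·4.8990/(2)·0.2526^3·0.9676^1 = +0.038191
  k=2: (−1)^1·4.8990/(2)·0.2526^1·0.9676^3 = -0.560442
d^2_{0,1}(2.6309) = +0.038191 -0.560442 = -0.522251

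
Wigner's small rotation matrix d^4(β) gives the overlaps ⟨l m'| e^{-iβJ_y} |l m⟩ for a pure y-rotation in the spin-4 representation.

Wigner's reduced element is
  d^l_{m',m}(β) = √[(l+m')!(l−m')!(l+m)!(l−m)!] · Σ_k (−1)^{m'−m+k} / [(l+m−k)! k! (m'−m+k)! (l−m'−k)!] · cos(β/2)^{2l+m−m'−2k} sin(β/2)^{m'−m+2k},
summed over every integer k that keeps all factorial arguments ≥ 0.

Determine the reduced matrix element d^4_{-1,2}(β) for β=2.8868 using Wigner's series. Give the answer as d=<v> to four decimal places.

d=0.4679

d^4_{-1,2}(β=2.8868) via Wigner's sum:
With c≡cos(β/2)=0.127052 and s≡sin(β/2)=0.991896, N=[6·120·720·2]^{1/2}=1018.233765
k: max(0,(2)−(-1))=3 … min(4+(2),4−(-1))=5
  k=3: (−1)^0·1018.2338/(72)·0.1271^5·0.9919^3 = +0.000457
  k=4: (−1)^1·1018.2338/(48)·0.1271^3·0.9919^5 = -0.041772
  k=5: (−1)^2·1018.2338/(240)·0.1271^1·0.9919^7 = +0.509191
d^4_{-1,2}(2.8868) = +0.000457 -0.041772 +0.509191 = +0.467876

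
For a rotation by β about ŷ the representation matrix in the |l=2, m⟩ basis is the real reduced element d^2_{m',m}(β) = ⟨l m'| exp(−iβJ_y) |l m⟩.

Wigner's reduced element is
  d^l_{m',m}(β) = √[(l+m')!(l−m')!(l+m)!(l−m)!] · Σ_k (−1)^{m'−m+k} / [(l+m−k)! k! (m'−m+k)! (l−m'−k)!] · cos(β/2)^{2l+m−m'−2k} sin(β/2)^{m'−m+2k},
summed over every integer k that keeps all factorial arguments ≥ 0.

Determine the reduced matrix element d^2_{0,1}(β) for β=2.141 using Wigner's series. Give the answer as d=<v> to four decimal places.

d^2_{0,1}(β=2.141) via Wigner's sum:
c=cos(2.141/2)=0.479686, s=sin(2.141/2)=0.877440; N=√[2·2·6·1]=4.898979
k: max(0,(1)−(0))=1 … min(2+(1),2−(0))=2
  k=1: (−1)^0·4.8990/(2)·0.4797^3·0.8774^1 = +0.237227
  k=2: (−1)^1·4.8990/(2)·0.4797^1·0.8774^3 = -0.793753
d^2_{0,1}(2.141) = +0.237227 -0.793753 = -0.556526

d=-0.5565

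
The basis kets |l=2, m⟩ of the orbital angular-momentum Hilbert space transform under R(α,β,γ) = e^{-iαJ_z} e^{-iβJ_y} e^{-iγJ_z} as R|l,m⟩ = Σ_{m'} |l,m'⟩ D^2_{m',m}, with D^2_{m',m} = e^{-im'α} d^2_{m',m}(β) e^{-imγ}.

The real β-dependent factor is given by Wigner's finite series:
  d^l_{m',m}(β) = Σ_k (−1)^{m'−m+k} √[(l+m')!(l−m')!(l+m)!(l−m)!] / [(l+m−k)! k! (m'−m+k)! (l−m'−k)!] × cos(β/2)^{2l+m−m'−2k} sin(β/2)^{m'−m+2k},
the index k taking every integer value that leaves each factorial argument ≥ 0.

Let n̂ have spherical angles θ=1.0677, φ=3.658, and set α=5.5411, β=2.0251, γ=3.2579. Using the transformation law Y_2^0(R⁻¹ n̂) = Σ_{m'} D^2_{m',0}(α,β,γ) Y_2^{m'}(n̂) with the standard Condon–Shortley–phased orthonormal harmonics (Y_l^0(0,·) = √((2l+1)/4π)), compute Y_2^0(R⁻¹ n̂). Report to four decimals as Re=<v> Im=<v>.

Re=-0.1208 Im=0.0000

Need the full column D^2_{m',0} for m'=−2..2 at α=5.5411, β=2.0251, γ=3.2579.
cos(β/2)=0.529700, sin(β/2)=0.848185
d^2_{-2,0}: single k=2 term ⇒ +0.494443;  D = +0.042778-0.492589i
d^2_{-1,0}: k∈[1..2] ⇒ +0.308784 -0.791731 = -0.482946;  D = -0.355961+0.326388i
d^2_{0,0}: k∈[0..2] ⇒ +0.078726 -0.807422 +0.517563 = -0.211133;  D = -0.211133+0.000000i
d^2_{1,0}: k∈[0..1] ⇒ -0.308784 +0.791731 = +0.482946;  D = +0.355961+0.326388i
d^2_{2,0}: single k=0 term ⇒ +0.494443;  D = +0.042778+0.492589i
Y_2^{m'}(θ=1.0677,φ=3.658) and Σ D·Y over m':
  (+0.0428-0.4926i)·(+0.1519-0.2546i)  (-0.3560+0.3264i)·(-0.2838+0.1611i)  (-0.2111+0.0000i)·(-0.0954+0.0000i)  (+0.3560+0.3264i)·(+0.2838+0.1611i)  (+0.0428+0.4926i)·(+0.1519+0.2546i)
Y_2^0(R⁻¹ n̂) = -0.120835-0.000000i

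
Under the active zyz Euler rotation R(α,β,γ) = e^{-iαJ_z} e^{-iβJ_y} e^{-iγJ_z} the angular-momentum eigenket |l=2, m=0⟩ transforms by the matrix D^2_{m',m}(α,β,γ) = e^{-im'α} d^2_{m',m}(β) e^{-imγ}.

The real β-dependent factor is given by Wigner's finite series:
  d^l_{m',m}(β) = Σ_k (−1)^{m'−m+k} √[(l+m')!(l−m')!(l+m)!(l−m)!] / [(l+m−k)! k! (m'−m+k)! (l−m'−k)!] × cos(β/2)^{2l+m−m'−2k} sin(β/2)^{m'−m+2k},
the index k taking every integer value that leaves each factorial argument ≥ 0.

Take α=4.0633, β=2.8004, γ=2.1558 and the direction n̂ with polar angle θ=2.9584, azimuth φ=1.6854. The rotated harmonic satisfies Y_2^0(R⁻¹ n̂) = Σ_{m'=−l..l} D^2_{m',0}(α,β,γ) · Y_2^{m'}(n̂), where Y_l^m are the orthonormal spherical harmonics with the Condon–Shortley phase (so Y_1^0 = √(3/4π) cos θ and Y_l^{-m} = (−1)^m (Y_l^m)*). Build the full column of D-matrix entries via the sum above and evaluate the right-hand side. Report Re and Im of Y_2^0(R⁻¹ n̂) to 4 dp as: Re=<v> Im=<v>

Re=0.4216 Im=0.0000

Need the full column D^2_{m',0} for m'=−2..2 at α=4.0633, β=2.8004, γ=2.1558.
cos(β/2)=0.169770, sin(β/2)=0.985484
d^2_{-2,0}: single k=2 term ⇒ +0.068564;  D = -0.018461+0.066032i
d^2_{-1,0}: k∈[1..2] ⇒ +0.011812 -0.398002 = -0.386190;  D = +0.233437+0.307653i
d^2_{0,0}: k∈[0..2] ⇒ +0.000831 -0.111965 +0.943187 = +0.832053;  D = +0.832053+0.000000i
d^2_{1,0}: k∈[0..1] ⇒ -0.011812 +0.398002 = +0.386190;  D = -0.233437+0.307653i
d^2_{2,0}: single k=0 term ⇒ +0.068564;  D = -0.018461-0.066032i
Y_2^{m'}(θ=2.9584,φ=1.6854) and Σ D·Y over m':
  (-0.0185+0.0660i)·(-0.0125+0.0029i)  (+0.2334+0.3077i)·(+0.0158+0.1375i)  (+0.8321+0.0000i)·(+0.5994+0.0000i)  (-0.2334+0.3077i)·(-0.0158+0.1375i)  (-0.0185-0.0660i)·(-0.0125-0.0029i)
Y_2^0(R⁻¹ n̂) = +0.421596+0.000000i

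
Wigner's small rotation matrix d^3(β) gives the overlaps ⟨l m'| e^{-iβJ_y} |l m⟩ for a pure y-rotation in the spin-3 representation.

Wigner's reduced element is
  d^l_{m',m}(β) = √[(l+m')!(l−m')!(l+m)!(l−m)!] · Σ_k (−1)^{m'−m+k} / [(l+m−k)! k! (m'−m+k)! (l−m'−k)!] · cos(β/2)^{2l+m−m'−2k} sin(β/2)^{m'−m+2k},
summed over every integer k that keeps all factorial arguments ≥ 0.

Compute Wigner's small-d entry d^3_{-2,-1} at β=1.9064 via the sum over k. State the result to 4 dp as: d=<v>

d^3_{-2,-1}(β=1.9064) via Wigner's sum:
c=cos(1.9064/2)=0.579077, s=sin(1.9064/2)=0.815273; N=√[1·120·2·24]=75.894664
The bounds max(0,m−m')=1 and min(l+m,l−m')=2 give 2 terms
  k=1: (−1)^0·75.8947/(24)·0.5791^5·0.8153^1 = +0.167875
  k=2: (−1)^1·75.8947/(12)·0.5791^3·0.8153^3 = -0.665500
d^3_{-2,-1}(1.9064) = +0.167875 -0.665500 = -0.497625

d=-0.4976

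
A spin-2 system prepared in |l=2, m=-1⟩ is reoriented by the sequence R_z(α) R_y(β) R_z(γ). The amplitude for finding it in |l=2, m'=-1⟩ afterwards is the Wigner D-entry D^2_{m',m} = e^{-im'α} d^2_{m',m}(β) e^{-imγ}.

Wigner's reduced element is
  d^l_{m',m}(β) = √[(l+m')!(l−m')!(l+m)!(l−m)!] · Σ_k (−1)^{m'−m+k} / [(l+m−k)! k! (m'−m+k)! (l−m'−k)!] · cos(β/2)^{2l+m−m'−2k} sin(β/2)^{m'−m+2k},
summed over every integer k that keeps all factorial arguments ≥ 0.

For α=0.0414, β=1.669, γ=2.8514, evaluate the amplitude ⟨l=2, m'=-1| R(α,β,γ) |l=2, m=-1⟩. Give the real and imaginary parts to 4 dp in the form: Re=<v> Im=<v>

First d^2_{-1,-1}(β=1.669), then the phase factors e^{-i(-1)α} and e^{-i(-1)γ}:
c=cos(1.669/2)=0.671548, s=sin(1.669/2)=0.740961; N=√[1·6·1·6]=6.000000
Admissible k: 0..1 (factorial args all ≥0)
  k=0: (−1)^0·6.0000/(6)·0.6715^4·0.7410^0 = +0.203380
  k=1: (−1)^1·6.0000/(2)·0.6715^2·0.7410^2 = -0.742790
d^2_{-1,-1}(1.669) = +0.203380 -0.742790 = -0.539410
Phases: e^{-i·(-1)·0.0414}=+0.999143+0.041388i, e^{-i·(-1)·2.8514}=-0.958189+0.286137i ⇒ D=+0.522802-0.132821i

Re=0.5228 Im=-0.1328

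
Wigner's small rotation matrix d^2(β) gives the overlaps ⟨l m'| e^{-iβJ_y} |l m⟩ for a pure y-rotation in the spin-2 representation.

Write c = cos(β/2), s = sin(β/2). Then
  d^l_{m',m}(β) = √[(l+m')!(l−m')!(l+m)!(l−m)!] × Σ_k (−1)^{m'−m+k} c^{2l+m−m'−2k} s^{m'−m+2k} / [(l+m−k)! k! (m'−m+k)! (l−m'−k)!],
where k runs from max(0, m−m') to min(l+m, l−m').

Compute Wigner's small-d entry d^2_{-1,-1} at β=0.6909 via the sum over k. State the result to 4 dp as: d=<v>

d^2_{-1,-1}(β=0.6909) via Wigner's sum:
c=cos(0.6909/2)=0.940923, s=sin(0.6909/2)=0.338620; N=√[1·6·1·6]=6.000000
k: max(0,(-1)−(-1))=0 … min(2+(-1),2−(-1))=1
  k=0: (−1)^0·6.0000/(6)·0.9409^4·0.3386^0 = +0.783821
  k=1: (−1)^1·6.0000/(2)·0.9409^2·0.3386^2 = -0.304548
d^2_{-1,-1}(0.6909) = +0.783821 -0.304548 = +0.479273

d=0.4793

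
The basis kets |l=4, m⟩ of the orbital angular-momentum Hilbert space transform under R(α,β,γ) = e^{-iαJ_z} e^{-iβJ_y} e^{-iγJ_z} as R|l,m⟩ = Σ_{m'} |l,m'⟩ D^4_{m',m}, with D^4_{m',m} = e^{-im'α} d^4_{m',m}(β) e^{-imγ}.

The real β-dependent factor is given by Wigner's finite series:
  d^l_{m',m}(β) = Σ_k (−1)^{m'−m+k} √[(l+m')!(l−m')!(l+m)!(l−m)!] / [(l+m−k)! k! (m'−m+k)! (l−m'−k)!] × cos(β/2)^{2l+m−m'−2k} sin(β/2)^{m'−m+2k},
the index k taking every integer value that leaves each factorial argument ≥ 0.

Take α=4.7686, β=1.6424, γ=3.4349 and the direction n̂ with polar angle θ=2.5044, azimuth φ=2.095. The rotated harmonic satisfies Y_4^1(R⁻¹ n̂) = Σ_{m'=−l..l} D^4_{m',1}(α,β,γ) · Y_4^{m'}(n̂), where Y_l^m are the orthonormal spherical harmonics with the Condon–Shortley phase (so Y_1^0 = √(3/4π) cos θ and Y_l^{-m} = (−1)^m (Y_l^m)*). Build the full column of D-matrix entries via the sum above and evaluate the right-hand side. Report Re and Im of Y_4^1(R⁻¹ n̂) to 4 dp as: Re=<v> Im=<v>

Re=0.2335 Im=-0.1607

Need the full column D^4_{m',1} for m'=−4..4 at α=4.7686, β=1.6424, γ=3.4349.
cos(β/2)=0.681343, sin(β/2)=0.731964
d^4_{-4,1}: single k=5 term ⇒ +0.497325;  D = -0.496160+0.034022i
d^4_{-3,1}: k∈[4..5] ⇒ +0.818355 -0.566683 = +0.251672;  D = -0.031296-0.249718i
d^4_{-2,1}: k∈[3..5] ⇒ +0.814356 -1.409785 +0.325409 = -0.270020;  D = -0.265614+0.048577i
d^4_{-1,1}: k∈[2..5] ⇒ +0.536013 -1.855855 +1.070931 -0.082398 = -0.331309;  D = -0.077818-0.322041i
d^4_{0,1}: k∈[1..4] ⇒ +0.223135 -1.545131 +1.783252 -0.343012 = +0.118244;  D = -0.113194+0.034187i
d^4_{1,1}: k∈[0..3] ⇒ +0.046444 -0.804020 +1.855855 -0.713954 = +0.384325;  D = -0.131610-0.361088i
d^4_{2,1}: k∈[0..2] ⇒ -0.211684 +1.221534 -0.939857 = +0.069993;  D = +0.064311-0.027626i
d^4_{3,1}: k∈[0..1] ⇒ +0.425447 -0.818355 = -0.392908;  D = -0.175114-0.351727i
d^4_{4,1}: single k=0 term ⇒ -0.430917;  D = +0.374353-0.213422i
Y_4^{m'}(θ=2.5044,φ=2.095) and Σ D·Y over m':
  (-0.4962+0.0340i)·(-0.0278-0.0479i)  (-0.0313-0.2497i)·(-0.2119+0.0004i)  (-0.2656+0.0486i)·(-0.2081+0.3614i)  (-0.0778-0.3220i)·(+0.1724+0.2981i)  (-0.1132+0.0342i)·(-0.1876+0.0000i)  (-0.1316-0.3611i)·(-0.1724+0.2981i)  (+0.0643-0.0276i)·(-0.2081-0.3614i)  (-0.1751-0.3517i)·(+0.2119+0.0004i)  (+0.3744-0.2134i)·(-0.0278+0.0479i)
Y_4^1(R⁻¹ n̂) = +0.233544-0.160688i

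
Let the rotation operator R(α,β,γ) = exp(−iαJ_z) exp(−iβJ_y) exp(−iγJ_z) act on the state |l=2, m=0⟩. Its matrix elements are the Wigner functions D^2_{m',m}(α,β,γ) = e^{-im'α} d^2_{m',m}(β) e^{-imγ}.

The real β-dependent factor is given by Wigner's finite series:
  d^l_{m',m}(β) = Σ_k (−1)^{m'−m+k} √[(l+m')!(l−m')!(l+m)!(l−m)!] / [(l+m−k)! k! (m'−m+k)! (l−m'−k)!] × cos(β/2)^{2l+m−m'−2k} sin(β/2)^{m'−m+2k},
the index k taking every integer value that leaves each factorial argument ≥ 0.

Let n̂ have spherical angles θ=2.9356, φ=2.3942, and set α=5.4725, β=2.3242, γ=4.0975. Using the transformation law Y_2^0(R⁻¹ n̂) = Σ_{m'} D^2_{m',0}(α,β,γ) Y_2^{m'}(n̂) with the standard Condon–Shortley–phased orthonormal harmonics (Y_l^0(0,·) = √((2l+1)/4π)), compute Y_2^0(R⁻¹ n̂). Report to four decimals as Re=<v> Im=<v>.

Need the full column D^2_{m',0} for m'=−2..2 at α=5.4725, β=2.3242, γ=4.0975.
cos(β/2)=0.397413, sin(β/2)=0.917640
d^2_{-2,0}: single k=2 term ⇒ +0.325765;  D = -0.016468-0.325349i
d^2_{-1,0}: k∈[1..2] ⇒ +0.141083 -0.752202 = -0.611119;  D = -0.421062+0.442914i
d^2_{0,0}: k∈[0..2] ⇒ +0.024944 -0.531973 +0.709069 = +0.202041;  D = +0.202041+0.000000i
d^2_{1,0}: k∈[0..1] ⇒ -0.141083 +0.752202 = +0.611119;  D = +0.421062+0.442914i
d^2_{2,0}: single k=0 term ⇒ +0.325765;  D = -0.016468+0.325349i
Y_2^{m'}(θ=2.9356,φ=2.3942) and Σ D·Y over m':
  (-0.0165-0.3253i)·(+0.0012+0.0161i)  (-0.4211+0.4429i)·(+0.1134+0.1051i)  (+0.2020+0.0000i)·(+0.5912+0.0000i)  (+0.4211+0.4429i)·(-0.1134+0.1051i)  (-0.0165+0.3253i)·(+0.0012-0.0161i)
Y_2^0(R⁻¹ n̂) = -0.058781+0.000000i

Re=-0.0588 Im=0.0000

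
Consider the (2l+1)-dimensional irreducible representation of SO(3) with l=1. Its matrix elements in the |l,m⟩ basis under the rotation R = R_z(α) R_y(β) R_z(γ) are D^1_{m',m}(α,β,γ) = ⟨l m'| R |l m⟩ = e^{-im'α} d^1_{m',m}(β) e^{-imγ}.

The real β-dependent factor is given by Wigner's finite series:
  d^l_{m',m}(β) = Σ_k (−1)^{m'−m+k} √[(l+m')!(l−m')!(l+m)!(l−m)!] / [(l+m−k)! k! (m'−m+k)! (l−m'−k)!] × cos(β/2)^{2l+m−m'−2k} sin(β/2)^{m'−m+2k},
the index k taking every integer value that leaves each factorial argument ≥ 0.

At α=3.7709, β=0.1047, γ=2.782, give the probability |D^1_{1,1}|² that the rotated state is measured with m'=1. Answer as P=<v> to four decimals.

Split into d^1_{1,1}(β=0.1047) × two z-phases.
With c≡cos(β/2)=0.998630 and s≡sin(β/2)=0.052326, N=[2·1·2·1]^{1/2}=2.000000
The bounds max(0,m−m')=0 and min(l+m,l−m')=0 give 1 term
  k=0: (−1)^0·2.0000/(2)·0.9986^2·0.0523^0 = +0.997262
d^1_{1,1}(0.1047) = +0.997262
|D^1_{1,1}|² = |d^1_{1,1}(β)|² = (+0.997262)² = 0.994531 (the z-rotation phases have unit modulus)

P=0.9945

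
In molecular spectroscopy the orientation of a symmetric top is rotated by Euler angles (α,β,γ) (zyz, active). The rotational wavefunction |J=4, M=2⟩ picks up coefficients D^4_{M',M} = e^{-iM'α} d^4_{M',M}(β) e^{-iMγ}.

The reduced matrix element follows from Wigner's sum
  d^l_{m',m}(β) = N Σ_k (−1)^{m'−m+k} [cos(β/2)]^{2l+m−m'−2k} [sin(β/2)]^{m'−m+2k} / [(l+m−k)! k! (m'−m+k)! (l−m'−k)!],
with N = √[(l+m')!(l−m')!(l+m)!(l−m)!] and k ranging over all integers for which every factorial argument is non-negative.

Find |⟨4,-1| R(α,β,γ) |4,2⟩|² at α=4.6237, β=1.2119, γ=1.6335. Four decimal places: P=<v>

P=0.1170

First d^4_{-1,2}(β=1.2119), then the phase factors e^{-i(-1)α} and e^{-i(2)γ}:
Half-angle: c=0.821961, s=0.569543. N=√(6·120·720·2)=1018.233765
The bounds max(0,m−m')=3 and min(l+m,l−m')=5 give 3 terms
  k=3: (−1)^0·1018.2338/(72)·0.8220^5·0.5695^3 = +0.980284
  k=4: (−1)^1·1018.2338/(48)·0.8220^3·0.5695^5 = -0.705982
  k=5: (−1)^2·1018.2338/(240)·0.8220^1·0.5695^7 = +0.067791
d^4_{-1,2}(1.2119) = +0.980284 -0.705982 +0.067791 = +0.342093
|D^4_{-1,2}|² = |d^4_{-1,2}(β)|² = (+0.342093)² = 0.117028 (the z-rotation phases have unit modulus)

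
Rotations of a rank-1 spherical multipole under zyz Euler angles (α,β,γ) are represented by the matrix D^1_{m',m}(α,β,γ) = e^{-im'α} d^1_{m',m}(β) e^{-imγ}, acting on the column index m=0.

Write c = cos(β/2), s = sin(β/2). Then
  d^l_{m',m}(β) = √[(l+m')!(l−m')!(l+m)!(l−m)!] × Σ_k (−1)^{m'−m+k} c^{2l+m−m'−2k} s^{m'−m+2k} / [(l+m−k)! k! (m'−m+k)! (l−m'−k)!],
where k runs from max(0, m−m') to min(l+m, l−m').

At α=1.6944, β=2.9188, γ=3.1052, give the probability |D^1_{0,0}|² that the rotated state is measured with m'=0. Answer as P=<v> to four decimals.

Split into d^1_{0,0}(β=2.9188) × two z-phases.
With c≡cos(β/2)=0.111166 and s≡sin(β/2)=0.993802, N=[1·1·1·1]^{1/2}=1.000000
k∈{0,1} keeps every argument non-negative
  k=0: (−1)^0·1.0000/(1)·0.1112^2·0.9938^0 = +0.012358
  k=1: (−1)^1·1.0000/(1)·0.1112^0·0.9938^2 = -0.987642
d^1_{0,0}(2.9188) = +0.012358 -0.987642 = -0.975284
|D^1_{0,0}|² = |d^1_{0,0}(β)|² = (-0.975284)² = 0.951179 (the z-rotation phases have unit modulus)

P=0.9512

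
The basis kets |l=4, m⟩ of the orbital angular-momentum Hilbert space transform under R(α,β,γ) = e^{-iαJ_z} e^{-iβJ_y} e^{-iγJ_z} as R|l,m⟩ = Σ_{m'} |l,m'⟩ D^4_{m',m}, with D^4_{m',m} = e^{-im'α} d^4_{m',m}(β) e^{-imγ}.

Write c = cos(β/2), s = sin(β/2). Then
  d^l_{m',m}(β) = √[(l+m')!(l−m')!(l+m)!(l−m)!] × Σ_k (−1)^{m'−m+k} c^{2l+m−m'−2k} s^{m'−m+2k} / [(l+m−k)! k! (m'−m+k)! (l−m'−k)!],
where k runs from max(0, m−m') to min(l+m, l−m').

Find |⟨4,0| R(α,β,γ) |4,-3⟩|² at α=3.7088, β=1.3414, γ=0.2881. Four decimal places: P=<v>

P=0.0965

First d^4_{0,-3}(β=1.3414), then the phase factors e^{-i(0)α} and e^{-i(-3)γ}:
c=cos(1.3414/2)=0.783387, s=sin(1.3414/2)=0.621535; N=√[24·24·1·5040]=1703.830978
k: max(0,(-3)−(0))=0 … min(4+(-3),4−(0))=1
  k=0: (−1)^3·1703.8310/(144)·0.7834^5·0.6215^3 = -0.838187
  k=1: (−1)^4·1703.8310/(144)·0.7834^3·0.6215^5 = +0.527617
d^4_{0,-3}(1.3414) = -0.838187 +0.527617 = -0.310570
|D^4_{0,-3}|² = |d^4_{0,-3}(β)|² = (-0.310570)² = 0.096454 (the z-rotation phases have unit modulus)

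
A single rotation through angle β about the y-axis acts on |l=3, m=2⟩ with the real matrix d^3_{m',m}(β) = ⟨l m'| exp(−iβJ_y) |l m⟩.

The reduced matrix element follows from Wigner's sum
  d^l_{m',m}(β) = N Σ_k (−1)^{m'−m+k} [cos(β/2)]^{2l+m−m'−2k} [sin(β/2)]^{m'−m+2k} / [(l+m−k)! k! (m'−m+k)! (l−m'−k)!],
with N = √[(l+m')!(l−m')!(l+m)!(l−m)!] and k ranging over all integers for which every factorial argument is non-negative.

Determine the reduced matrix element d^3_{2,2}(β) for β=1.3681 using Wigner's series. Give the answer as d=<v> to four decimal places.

d^3_{2,2}(β=1.3681) via Wigner's sum:
With c≡cos(β/2)=0.775020 and s≡sin(β/2)=0.631937, N=[120·1·120·1]^{1/2}=120.000000
k∈{0,1} keeps every argument non-negative
  k=0: (−1)^0·120.0000/(120)·0.7750^6·0.6319^0 = +0.216709
  k=1: (−1)^1·120.0000/(24)·0.7750^4·0.6319^2 = -0.720392
d^3_{2,2}(1.3681) = +0.216709 -0.720392 = -0.503683

d=-0.5037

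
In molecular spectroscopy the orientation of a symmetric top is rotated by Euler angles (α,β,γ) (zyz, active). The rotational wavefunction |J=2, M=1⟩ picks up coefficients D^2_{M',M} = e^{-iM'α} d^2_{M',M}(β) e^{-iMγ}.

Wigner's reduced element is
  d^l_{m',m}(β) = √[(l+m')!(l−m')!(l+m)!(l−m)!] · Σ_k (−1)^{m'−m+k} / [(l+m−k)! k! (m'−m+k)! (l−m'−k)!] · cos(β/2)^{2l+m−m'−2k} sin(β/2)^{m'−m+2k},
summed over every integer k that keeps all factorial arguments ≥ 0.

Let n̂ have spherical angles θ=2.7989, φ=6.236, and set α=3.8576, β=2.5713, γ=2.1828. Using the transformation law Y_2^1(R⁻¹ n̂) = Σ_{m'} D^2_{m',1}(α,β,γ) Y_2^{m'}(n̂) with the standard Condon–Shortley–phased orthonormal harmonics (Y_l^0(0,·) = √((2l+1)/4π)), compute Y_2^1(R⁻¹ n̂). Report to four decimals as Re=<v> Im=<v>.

Re=0.1122 Im=0.3665

Need the full column D^2_{m',1} for m'=−2..2 at α=3.8576, β=2.5713, γ=2.1828.
cos(β/2)=0.281298, sin(β/2)=0.959621
d^2_{-2,1}: single k=3 term ⇒ +0.497159;  D = +0.363499-0.339168i
d^2_{-1,1}: k∈[2..3] ⇒ +0.218602 -0.848004 = -0.629403;  D = +0.065342-0.626002i
d^2_{0,1}: k∈[1..2] ⇒ +0.052321 -0.608893 = -0.556572;  D = +0.319755+0.455553i
d^2_{1,1}: k∈[0..1] ⇒ +0.006261 -0.218602 = -0.212340;  D = -0.206113-0.051048i
d^2_{2,1}: single k=0 term ⇒ -0.042720;  D = +0.038025-0.019470i
Y_2^{m'}(θ=2.7989,φ=6.236) and Σ D·Y over m':
  (+0.3635-0.3392i)·(+0.0434+0.0041i)  (+0.0653-0.6260i)·(-0.2442-0.0115i)  (+0.3198+0.4556i)·(+0.5239+0.0000i)  (-0.2061-0.0510i)·(+0.2442-0.0115i)  (+0.0380-0.0195i)·(+0.0434-0.0041i)
Y_2^1(R⁻¹ n̂) = +0.112179+0.366495i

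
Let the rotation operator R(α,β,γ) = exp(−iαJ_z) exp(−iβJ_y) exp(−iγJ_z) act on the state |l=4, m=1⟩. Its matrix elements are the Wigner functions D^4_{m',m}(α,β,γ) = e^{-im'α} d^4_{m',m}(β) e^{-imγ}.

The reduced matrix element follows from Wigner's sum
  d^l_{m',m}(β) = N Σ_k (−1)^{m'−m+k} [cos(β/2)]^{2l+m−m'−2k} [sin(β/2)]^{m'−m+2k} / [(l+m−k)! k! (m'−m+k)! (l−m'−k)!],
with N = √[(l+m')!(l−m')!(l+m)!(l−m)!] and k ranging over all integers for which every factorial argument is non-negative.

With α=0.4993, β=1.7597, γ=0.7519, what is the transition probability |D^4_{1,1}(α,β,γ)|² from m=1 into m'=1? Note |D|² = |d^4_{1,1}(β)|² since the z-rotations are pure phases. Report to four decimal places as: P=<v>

P=0.1056

Split into d^4_{1,1}(β=1.7597) × two z-phases.
Half-angle: c=0.637267, s=0.770643. N=√(120·6·120·6)=720.000000
Admissible k: 0..3 (factorial args all ≥0)
  k=0: (−1)^0·720.0000/(720)·0.6373^8·0.7706^0 = +0.027200
  k=1: (−1)^1·720.0000/(48)·0.6373^6·0.7706^2 = -0.596658
  k=2: (−1)^2·720.0000/(24)·0.6373^4·0.7706^4 = +1.745098
  k=3: (−1)^3·720.0000/(72)·0.6373^2·0.7706^6 = -0.850674
d^4_{1,1}(1.7597) = +0.027200 -0.596658 +1.745098 -0.850674 = +0.324967
|D^4_{1,1}|² = |d^4_{1,1}(β)|² = (+0.324967)² = 0.105603 (the z-rotation phases have unit modulus)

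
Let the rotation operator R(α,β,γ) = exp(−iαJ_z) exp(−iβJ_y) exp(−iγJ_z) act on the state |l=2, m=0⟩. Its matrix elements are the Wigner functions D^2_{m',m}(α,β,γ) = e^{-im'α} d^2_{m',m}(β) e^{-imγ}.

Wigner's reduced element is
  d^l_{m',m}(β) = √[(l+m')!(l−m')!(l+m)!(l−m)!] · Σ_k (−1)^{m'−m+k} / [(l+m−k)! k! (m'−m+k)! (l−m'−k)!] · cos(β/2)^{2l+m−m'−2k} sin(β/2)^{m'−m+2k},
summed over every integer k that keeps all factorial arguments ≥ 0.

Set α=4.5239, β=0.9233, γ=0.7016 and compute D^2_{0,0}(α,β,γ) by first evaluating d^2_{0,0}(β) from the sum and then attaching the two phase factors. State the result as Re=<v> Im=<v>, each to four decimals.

D^2_{0,0}(4.5239,0.9233,0.7016) = e^{-i·0·4.5239}·d^2_{0,0}(0.9233)·e^{-i·0·0.7016}. Compute d first:
c=cos(0.9233/2)=0.895319, s=sin(0.9233/2)=0.445426; N=√[2·2·2·2]=4.000000
The bounds max(0,m−m')=0 and min(l+m,l−m')=2 give 3 terms
  k=0: (−1)^0·4.0000/(4)·0.8953^4·0.4454^0 = +0.642556
  k=1: (−1)^1·4.0000/(1)·0.8953^2·0.4454^2 = -0.636160
  k=2: (−1)^2·4.0000/(4)·0.8953^0·0.4454^4 = +0.039364
d^2_{0,0}(0.9233) = +0.642556 -0.636160 +0.039364 = +0.045760
Phases: e^{-i·(0)·4.5239}=+1.000000+0.000000i, e^{-i·(0)·0.7016}=+1.000000+0.000000i ⇒ D=+0.045760+0.000000i

Re=0.0458 Im=0.0000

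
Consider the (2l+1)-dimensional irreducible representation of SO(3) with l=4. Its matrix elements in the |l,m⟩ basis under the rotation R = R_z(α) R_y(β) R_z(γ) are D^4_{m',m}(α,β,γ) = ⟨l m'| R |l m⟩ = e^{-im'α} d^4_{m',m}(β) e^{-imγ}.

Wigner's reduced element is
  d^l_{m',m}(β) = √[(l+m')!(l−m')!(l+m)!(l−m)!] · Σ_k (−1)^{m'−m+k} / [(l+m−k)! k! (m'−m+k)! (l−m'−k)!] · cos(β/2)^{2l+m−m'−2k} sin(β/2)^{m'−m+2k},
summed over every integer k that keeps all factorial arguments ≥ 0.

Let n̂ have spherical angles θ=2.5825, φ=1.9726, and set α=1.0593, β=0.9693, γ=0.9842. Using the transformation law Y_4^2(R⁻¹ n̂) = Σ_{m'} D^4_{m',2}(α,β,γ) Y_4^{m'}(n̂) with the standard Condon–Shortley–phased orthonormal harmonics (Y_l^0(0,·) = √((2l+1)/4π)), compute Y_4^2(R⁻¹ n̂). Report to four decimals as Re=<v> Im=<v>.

Re=-0.1029 Im=0.1927

Need the full column D^4_{m',2} for m'=−4..4 at α=1.0593, β=0.9693, γ=0.9842.
cos(β/2)=0.884838, sin(β/2)=0.465899
d^4_{-4,2}: single k=6 term ⇒ +0.042370;  D = -0.027231+0.032461i
d^4_{-3,2}: k∈[5..6] ⇒ +0.170700 -0.015775 = +0.154925;  D = +0.054764+0.144923i
d^4_{-2,2}: k∈[4..6] ⇒ +0.433224 -0.096085 +0.002220 = +0.339358;  D = +0.335538+0.050780i
d^4_{-1,2}: k∈[3..5] ⇒ +0.775726 -0.322593 +0.017887 = +0.471020;  D = +0.289421-0.371612i
d^4_{0,2}: k∈[2..4] ⇒ +0.988296 -0.730653 +0.075962 = +0.333605;  D = -0.129175-0.307581i
d^4_{1,2}: k∈[1..3] ⇒ +0.839410 -1.163589 +0.215062 = -0.109117;  D = +0.108410+0.012401i
d^4_{2,2}: k∈[0..2] ⇒ +0.375760 -1.250107 +0.433224 = -0.441123;  D = +0.258239-0.357634i
d^4_{3,2}: k∈[0..1] ⇒ -0.740290 +0.615714 = -0.124577;  D = -0.052375-0.113032i
d^4_{4,2}: single k=0 term ⇒ +0.551245;  D = +0.549587+0.042726i
Y_4^{m'}(θ=2.5825,φ=1.9726) and Σ D·Y over m':
  (-0.0272+0.0325i)·(-0.0013-0.0350i)  (+0.0548+0.1449i)·(-0.1479-0.0566i)  (+0.3355+0.0508i)·(-0.2633+0.2731i)  (+0.2894-0.3716i)·(+0.1689+0.3976i)  (-0.1292-0.3076i)·(-0.0511+0.0000i)  (+0.1084+0.0124i)·(-0.1689+0.3976i)  (+0.2582-0.3576i)·(-0.2633-0.2731i)  (-0.0524-0.1130i)·(+0.1479-0.0566i)  (+0.5496+0.0427i)·(-0.0013+0.0350i)
Y_4^2(R⁻¹ n̂) = -0.102949+0.192732i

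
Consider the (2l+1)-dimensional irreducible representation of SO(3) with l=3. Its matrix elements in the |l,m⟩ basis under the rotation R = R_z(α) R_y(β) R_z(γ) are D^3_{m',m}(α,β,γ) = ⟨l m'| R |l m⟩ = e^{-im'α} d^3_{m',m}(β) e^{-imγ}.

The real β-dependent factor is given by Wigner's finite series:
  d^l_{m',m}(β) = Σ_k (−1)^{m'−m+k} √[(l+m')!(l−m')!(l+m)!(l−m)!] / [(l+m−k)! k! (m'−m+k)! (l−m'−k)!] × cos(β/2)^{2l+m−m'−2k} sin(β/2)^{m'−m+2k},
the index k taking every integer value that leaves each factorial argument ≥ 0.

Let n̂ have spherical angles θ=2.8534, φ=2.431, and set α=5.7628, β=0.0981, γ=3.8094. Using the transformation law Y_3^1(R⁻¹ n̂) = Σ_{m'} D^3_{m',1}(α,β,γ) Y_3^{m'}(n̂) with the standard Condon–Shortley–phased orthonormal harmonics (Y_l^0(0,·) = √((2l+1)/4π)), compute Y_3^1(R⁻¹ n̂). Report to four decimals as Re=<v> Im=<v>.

Need the full column D^3_{m',1} for m'=−3..3 at α=5.7628, β=0.0981, γ=3.8094.
cos(β/2)=0.998797, sin(β/2)=0.049030
d^3_{-3,1}: single k=4 term ⇒ +0.000022;  D = +0.000014+0.000018i
d^3_{-2,1}: k∈[3..4] ⇒ +0.000743 -0.000001 = +0.000742;  D = +0.000102+0.000735i
d^3_{-1,1}: k∈[2..4] ⇒ +0.014355 -0.000046 +0.000000 = +0.014308;  D = -0.005342+0.013274i
d^3_{0,1}: k∈[1..3] ⇒ +0.168827 -0.001221 +0.000001 = +0.167608;  D = -0.131602+0.103794i
d^3_{1,1}: k∈[0..2] ⇒ +0.992805 -0.019139 +0.000035 = +0.973701;  D = -0.963139+0.143026i
d^3_{2,1}: k∈[0..1] ⇒ -0.154117 +0.000743 = -0.153375;  D = +0.142830+0.055886i
d^3_{3,1}: single k=0 term ⇒ +0.009266;  D = -0.005808-0.007220i
Y_3^{m'}(θ=2.8534,φ=2.431) and Σ D·Y over m':
  (+0.0000+0.0000i)·(+0.0051-0.0081i)  (+0.0001+0.0007i)·(-0.0118-0.0783i)  (-0.0053+0.0133i)·(-0.2504-0.2155i)  (-0.1316+0.1038i)·(-0.5711+0.0000i)  (-0.9631+0.1430i)·(+0.2504-0.2155i)  (+0.1428+0.0559i)·(-0.0118+0.0783i)  (-0.0058-0.0072i)·(-0.0051-0.0081i)
Y_3^1(R⁻¹ n̂) = -0.137008+0.192469i

Re=-0.1370 Im=0.1925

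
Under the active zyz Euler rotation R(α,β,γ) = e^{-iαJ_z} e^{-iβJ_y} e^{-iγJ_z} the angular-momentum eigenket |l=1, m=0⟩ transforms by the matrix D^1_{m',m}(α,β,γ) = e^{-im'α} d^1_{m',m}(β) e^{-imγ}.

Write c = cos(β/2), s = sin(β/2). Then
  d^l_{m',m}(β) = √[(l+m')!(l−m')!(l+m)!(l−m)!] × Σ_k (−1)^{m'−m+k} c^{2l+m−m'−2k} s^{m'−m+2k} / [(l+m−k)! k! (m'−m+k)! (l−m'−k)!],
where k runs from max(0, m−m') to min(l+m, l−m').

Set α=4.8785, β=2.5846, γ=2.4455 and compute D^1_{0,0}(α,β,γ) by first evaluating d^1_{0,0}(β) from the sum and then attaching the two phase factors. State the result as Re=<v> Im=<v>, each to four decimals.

First d^1_{0,0}(β=2.5846), then the phase factors e^{-i(0)α} and e^{-i(0)γ}:
With c≡cos(β/2)=0.274910 and s≡sin(β/2)=0.961470, N=[1·1·1·1]^{1/2}=1.000000
k∈{0,1} keeps every argument non-negative
  k=0: (−1)^0·1.0000/(1)·0.2749^2·0.9615^0 = +0.075576
  k=1: (−1)^1·1.0000/(1)·0.2749^0·0.9615^2 = -0.924424
d^1_{0,0}(2.5846) = +0.075576 -0.924424 = -0.848849
Phases: e^{-i·(0)·4.8785}=+1.000000+0.000000i, e^{-i·(0)·2.4455}=+1.000000+0.000000i ⇒ D=-0.848849+0.000000i

Re=-0.8488 Im=0.0000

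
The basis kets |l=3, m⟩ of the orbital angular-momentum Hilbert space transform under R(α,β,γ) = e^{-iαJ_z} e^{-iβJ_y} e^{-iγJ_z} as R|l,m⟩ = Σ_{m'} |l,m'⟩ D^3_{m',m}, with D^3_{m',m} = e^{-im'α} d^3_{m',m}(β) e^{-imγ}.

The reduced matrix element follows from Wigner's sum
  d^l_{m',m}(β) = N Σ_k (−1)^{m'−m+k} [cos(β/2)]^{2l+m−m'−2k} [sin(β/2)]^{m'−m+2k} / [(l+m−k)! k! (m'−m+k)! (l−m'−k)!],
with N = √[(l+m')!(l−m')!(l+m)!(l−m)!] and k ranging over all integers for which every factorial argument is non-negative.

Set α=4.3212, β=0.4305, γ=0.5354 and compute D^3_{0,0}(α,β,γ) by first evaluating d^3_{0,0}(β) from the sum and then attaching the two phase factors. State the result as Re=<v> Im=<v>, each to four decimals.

D^3_{0,0}(4.3212,0.4305,0.5354) = e^{-i·0·4.3212}·d^3_{0,0}(0.4305)·e^{-i·0·0.5354}. Compute d first:
With c≡cos(β/2)=0.976923 and s≡sin(β/2)=0.213592, N=[6·6·6·6]^{1/2}=36.000000
k: max(0,(0)−(0))=0 … min(3+(0),3−(0))=3
  k=0: (−1)^0·36.0000/(36)·0.9769^6·0.2136^0 = +0.869285
  k=1: (−1)^1·36.0000/(4)·0.9769^4·0.2136^2 = -0.373984
  k=2: (−1)^2·36.0000/(4)·0.9769^2·0.2136^4 = +0.017877
  k=3: (−1)^3·36.0000/(36)·0.9769^0·0.2136^6 = -0.000095
d^3_{0,0}(0.4305) = +0.869285 -0.373984 +0.017877 -0.000095 = +0.513084
Attach z-rotation phases: D = e^{-i(0)(4.3212)}·(+0.513084)·e^{-i(0)(0.5354)} = +0.513084+0.000000i

Re=0.5131 Im=0.0000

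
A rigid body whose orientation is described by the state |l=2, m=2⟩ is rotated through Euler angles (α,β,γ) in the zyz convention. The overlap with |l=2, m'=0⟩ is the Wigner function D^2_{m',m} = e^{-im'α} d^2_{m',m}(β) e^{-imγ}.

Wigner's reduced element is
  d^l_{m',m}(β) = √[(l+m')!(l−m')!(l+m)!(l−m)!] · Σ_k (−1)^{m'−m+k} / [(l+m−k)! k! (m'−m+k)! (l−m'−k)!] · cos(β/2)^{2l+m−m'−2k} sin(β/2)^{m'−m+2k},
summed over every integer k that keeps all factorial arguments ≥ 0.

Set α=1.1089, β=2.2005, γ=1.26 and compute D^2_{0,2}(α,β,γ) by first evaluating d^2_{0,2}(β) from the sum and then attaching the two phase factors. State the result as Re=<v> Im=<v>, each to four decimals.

Re=-0.3252 Im=-0.2329

Split into d^2_{0,2}(β=2.2005) × two z-phases.
c=cos(2.2005/2)=0.453373, s=sin(2.2005/2)=0.891321; N=√[2·2·24·1]=9.797959
Admissible k: 2..2 (factorial args all ≥0)
  k=2: (−1)^0·9.7980/(4)·0.4534^2·0.8913^2 = +0.399996
d^2_{0,2}(2.2005) = +0.399996
Phases: e^{-i·(0)·1.1089}=+1.000000+0.000000i, e^{-i·(2)·1.26}=-0.812952-0.582331i ⇒ D=-0.325177-0.232930i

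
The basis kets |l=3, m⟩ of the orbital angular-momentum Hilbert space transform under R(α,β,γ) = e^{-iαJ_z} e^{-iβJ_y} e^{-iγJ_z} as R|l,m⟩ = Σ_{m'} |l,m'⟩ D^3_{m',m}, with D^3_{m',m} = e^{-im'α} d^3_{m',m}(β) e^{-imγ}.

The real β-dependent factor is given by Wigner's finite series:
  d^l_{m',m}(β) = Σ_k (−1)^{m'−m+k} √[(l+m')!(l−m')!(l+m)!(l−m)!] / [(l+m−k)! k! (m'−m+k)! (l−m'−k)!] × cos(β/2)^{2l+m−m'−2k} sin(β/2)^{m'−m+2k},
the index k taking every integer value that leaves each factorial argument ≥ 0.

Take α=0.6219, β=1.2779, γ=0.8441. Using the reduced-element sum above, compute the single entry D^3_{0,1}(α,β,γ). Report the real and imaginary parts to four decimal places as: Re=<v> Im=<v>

Split into d^3_{0,1}(β=1.2779) × two z-phases.
c=cos(1.2779/2)=0.802722, s=sin(1.2779/2)=0.596353; N=√[6·6·24·2]=41.569219
Admissible k: 1..3 (factorial args all ≥0)
  k=1: (−1)^0·41.5692/(12)·0.8027^5·0.5964^1 = +0.688527
  k=2: (−1)^1·41.5692/(4)·0.8027^3·0.5964^3 = -1.140035
  k=3: (−1)^2·41.5692/(12)·0.8027^1·0.5964^5 = +0.209736
d^3_{0,1}(1.2779) = +0.688527 -1.140035 +0.209736 = -0.241772
D = (+1.000000+0.000000i)·(-0.241772)·(+0.664404-0.747373i) = -0.160634+0.180694i

Re=-0.1606 Im=0.1807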